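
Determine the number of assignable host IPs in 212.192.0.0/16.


Host bits = 32 - 16 = 16
Total addresses = 2^16 = 65536
Usable = total - 2 (network and broadcast)
Usable hosts: 65534


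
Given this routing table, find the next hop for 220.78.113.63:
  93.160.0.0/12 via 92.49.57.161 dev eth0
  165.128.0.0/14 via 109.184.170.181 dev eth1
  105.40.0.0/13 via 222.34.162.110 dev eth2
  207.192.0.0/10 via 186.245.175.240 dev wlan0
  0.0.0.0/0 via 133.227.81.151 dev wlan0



Longest prefix match for 220.78.113.63:
  /12 93.160.0.0: no
  /14 165.128.0.0: no
  /13 105.40.0.0: no
  /10 207.192.0.0: no
  /0 0.0.0.0: MATCH
Selected: next-hop 133.227.81.151 via wlan0 (matched /0)


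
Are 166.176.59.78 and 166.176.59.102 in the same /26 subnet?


Mask: 255.255.255.192
166.176.59.78 AND mask = 166.176.59.64
166.176.59.102 AND mask = 166.176.59.64
Yes, same subnet (166.176.59.64)


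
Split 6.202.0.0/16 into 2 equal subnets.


New prefix = 16 + 1 = 17
Each subnet has 32768 addresses
  6.202.0.0/17
  6.202.128.0/17
Subnets: 6.202.0.0/17, 6.202.128.0/17


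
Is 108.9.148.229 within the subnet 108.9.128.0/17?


Subnet network: 108.9.128.0
Test IP AND mask: 108.9.128.0
Yes, 108.9.148.229 is in 108.9.128.0/17


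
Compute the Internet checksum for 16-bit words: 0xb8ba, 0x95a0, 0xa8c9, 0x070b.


Sum all words (with carry folding):
+ 0xb8ba = 0xb8ba
+ 0x95a0 = 0x4e5b
+ 0xa8c9 = 0xf724
+ 0x070b = 0xfe2f
One's complement: ~0xfe2f
Checksum = 0x01d0


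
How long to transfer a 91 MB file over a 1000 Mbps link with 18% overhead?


Effective throughput = 1000 * (1 - 18/100) = 820.0 Mbps
File size in Mb = 91 * 8 = 728 Mb
Time = 728 / 820.0
Time = 0.8878 seconds


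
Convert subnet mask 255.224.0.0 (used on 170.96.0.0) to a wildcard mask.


Subnet mask: 255.224.0.0
Wildcard = 255.255.255.255 - subnet mask
255 - 255 = 0
255 - 224 = 31
255 - 0 = 255
255 - 0 = 255
Wildcard: 0.31.255.255


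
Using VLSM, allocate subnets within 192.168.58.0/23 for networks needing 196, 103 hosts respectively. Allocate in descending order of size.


196 hosts -> /24 (254 usable): 192.168.58.0/24
103 hosts -> /25 (126 usable): 192.168.59.0/25
Allocation: 192.168.58.0/24 (196 hosts, 254 usable); 192.168.59.0/25 (103 hosts, 126 usable)


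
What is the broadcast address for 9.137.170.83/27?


Network: 9.137.170.64/27
Host bits = 5
Set all host bits to 1:
Broadcast: 9.137.170.95


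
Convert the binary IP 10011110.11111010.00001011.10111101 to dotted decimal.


10011110 = 158
11111010 = 250
00001011 = 11
10111101 = 189
IP: 158.250.11.189


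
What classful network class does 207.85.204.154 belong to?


First octet: 207
Binary: 11001111
110xxxxx -> Class C (192-223)
Class C, default mask 255.255.255.0 (/24)


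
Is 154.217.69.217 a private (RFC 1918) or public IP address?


RFC 1918 private ranges:
  10.0.0.0/8 (10.0.0.0 - 10.255.255.255)
  172.16.0.0/12 (172.16.0.0 - 172.31.255.255)
  192.168.0.0/16 (192.168.0.0 - 192.168.255.255)
Public (not in any RFC 1918 range)


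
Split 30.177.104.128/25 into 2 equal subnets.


New prefix = 25 + 1 = 26
Each subnet has 64 addresses
  30.177.104.128/26
  30.177.104.192/26
Subnets: 30.177.104.128/26, 30.177.104.192/26


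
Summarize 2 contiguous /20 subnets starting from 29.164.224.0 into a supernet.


Original prefix: /20
Number of subnets: 2 = 2^1
New prefix = 20 - 1 = 19
Supernet: 29.164.224.0/19


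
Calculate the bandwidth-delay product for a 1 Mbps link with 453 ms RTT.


BDP = bandwidth * RTT
= 1 Mbps * 453 ms
= 1 * 1e6 * 453 / 1000 bits
= 453000 bits
= 56625 bytes
= 55.2979 KB
BDP = 453000 bits (56625 bytes)


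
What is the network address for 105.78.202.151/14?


IP:   01101001.01001110.11001010.10010111
Mask: 11111111.11111100.00000000.00000000
AND operation:
Net:  01101001.01001100.00000000.00000000
Network: 105.76.0.0/14


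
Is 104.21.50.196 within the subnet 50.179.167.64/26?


Subnet network: 50.179.167.64
Test IP AND mask: 104.21.50.192
No, 104.21.50.196 is not in 50.179.167.64/26


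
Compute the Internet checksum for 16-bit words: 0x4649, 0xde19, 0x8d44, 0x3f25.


Sum all words (with carry folding):
+ 0x4649 = 0x4649
+ 0xde19 = 0x2463
+ 0x8d44 = 0xb1a7
+ 0x3f25 = 0xf0cc
One's complement: ~0xf0cc
Checksum = 0x0f33


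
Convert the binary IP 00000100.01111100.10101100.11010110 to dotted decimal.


00000100 = 4
01111100 = 124
10101100 = 172
11010110 = 214
IP: 4.124.172.214


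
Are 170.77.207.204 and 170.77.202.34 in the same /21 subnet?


Mask: 255.255.248.0
170.77.207.204 AND mask = 170.77.200.0
170.77.202.34 AND mask = 170.77.200.0
Yes, same subnet (170.77.200.0)


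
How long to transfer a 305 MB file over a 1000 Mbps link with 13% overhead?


Effective throughput = 1000 * (1 - 13/100) = 870 Mbps
File size in Mb = 305 * 8 = 2440 Mb
Time = 2440 / 870
Time = 2.8046 seconds


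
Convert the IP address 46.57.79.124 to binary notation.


46 = 00101110
57 = 00111001
79 = 01001111
124 = 01111100
Binary: 00101110.00111001.01001111.01111100


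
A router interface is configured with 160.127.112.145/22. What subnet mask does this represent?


/22 means 22 network bits, 10 host bits
Binary: 11111111111111111111110000000000
Mask: 255.255.252.0


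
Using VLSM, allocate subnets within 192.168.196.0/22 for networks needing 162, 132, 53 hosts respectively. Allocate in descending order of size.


162 hosts -> /24 (254 usable): 192.168.196.0/24
132 hosts -> /24 (254 usable): 192.168.197.0/24
53 hosts -> /26 (62 usable): 192.168.198.0/26
Allocation: 192.168.196.0/24 (162 hosts, 254 usable); 192.168.197.0/24 (132 hosts, 254 usable); 192.168.198.0/26 (53 hosts, 62 usable)


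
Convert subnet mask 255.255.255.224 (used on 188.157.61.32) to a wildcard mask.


Subnet mask: 255.255.255.224
Wildcard = 255.255.255.255 - subnet mask
255 - 255 = 0
255 - 255 = 0
255 - 255 = 0
255 - 224 = 31
Wildcard: 0.0.0.31


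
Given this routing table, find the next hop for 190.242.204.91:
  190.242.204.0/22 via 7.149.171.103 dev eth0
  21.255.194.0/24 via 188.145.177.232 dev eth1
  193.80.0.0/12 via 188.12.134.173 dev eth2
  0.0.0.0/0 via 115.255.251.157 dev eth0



Longest prefix match for 190.242.204.91:
  /22 190.242.204.0: MATCH
  /24 21.255.194.0: no
  /12 193.80.0.0: no
  /0 0.0.0.0: MATCH
Selected: next-hop 7.149.171.103 via eth0 (matched /22)


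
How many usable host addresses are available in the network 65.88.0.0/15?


Host bits = 32 - 15 = 17
Total addresses = 2^17 = 131072
Usable = total - 2 (network and broadcast)
Usable hosts: 131070


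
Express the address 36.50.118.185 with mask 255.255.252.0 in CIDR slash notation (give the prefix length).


Binary: 11111111.11111111.11111100.00000000
Count leading 1s
Prefix: /22


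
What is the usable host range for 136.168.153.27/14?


Network: 136.168.0.0
Broadcast: 136.171.255.255
First usable = network + 1
Last usable = broadcast - 1
Range: 136.168.0.1 to 136.171.255.254


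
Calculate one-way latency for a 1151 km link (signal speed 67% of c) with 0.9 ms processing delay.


Speed = 0.67 * 3e5 km/s = 201000 km/s
Propagation delay = 1151 / 201000 = 0.0057 s = 5.7264 ms
Processing delay = 0.9 ms
Total one-way latency = 6.6264 ms


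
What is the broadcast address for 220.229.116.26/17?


Network: 220.229.0.0/17
Host bits = 15
Set all host bits to 1:
Broadcast: 220.229.127.255


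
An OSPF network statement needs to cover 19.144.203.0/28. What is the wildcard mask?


Subnet mask: 255.255.255.240
Wildcard = 255.255.255.255 - subnet mask
255 - 255 = 0
255 - 255 = 0
255 - 255 = 0
255 - 240 = 15
Wildcard: 0.0.0.15


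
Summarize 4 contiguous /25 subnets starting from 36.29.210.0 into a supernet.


Original prefix: /25
Number of subnets: 4 = 2^2
New prefix = 25 - 2 = 23
Supernet: 36.29.210.0/23


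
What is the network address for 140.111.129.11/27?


IP:   10001100.01101111.10000001.00001011
Mask: 11111111.11111111.11111111.11100000
AND operation:
Net:  10001100.01101111.10000001.00000000
Network: 140.111.129.0/27


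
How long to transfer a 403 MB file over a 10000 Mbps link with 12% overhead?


Effective throughput = 10000 * (1 - 12/100) = 8800 Mbps
File size in Mb = 403 * 8 = 3224 Mb
Time = 3224 / 8800
Time = 0.3664 seconds


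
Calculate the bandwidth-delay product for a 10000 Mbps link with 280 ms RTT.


BDP = bandwidth * RTT
= 10000 Mbps * 280 ms
= 10000 * 1e6 * 280 / 1000 bits
= 2800000000 bits
= 350000000 bytes
= 341796.875 KB
BDP = 2800000000 bits (350000000 bytes)


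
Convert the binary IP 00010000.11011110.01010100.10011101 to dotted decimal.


00010000 = 16
11011110 = 222
01010100 = 84
10011101 = 157
IP: 16.222.84.157


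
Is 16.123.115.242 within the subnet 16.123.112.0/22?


Subnet network: 16.123.112.0
Test IP AND mask: 16.123.112.0
Yes, 16.123.115.242 is in 16.123.112.0/22


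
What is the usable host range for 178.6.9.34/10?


Network: 178.0.0.0
Broadcast: 178.63.255.255
First usable = network + 1
Last usable = broadcast - 1
Range: 178.0.0.1 to 178.63.255.254


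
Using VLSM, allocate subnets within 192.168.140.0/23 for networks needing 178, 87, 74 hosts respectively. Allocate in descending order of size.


178 hosts -> /24 (254 usable): 192.168.140.0/24
87 hosts -> /25 (126 usable): 192.168.141.0/25
74 hosts -> /25 (126 usable): 192.168.141.128/25
Allocation: 192.168.140.0/24 (178 hosts, 254 usable); 192.168.141.0/25 (87 hosts, 126 usable); 192.168.141.128/25 (74 hosts, 126 usable)


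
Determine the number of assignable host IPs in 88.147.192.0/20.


Host bits = 32 - 20 = 12
Total addresses = 2^12 = 4096
Usable = total - 2 (network and broadcast)
Usable hosts: 4094


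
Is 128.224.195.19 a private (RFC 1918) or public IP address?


RFC 1918 private ranges:
  10.0.0.0/8 (10.0.0.0 - 10.255.255.255)
  172.16.0.0/12 (172.16.0.0 - 172.31.255.255)
  192.168.0.0/16 (192.168.0.0 - 192.168.255.255)
Public (not in any RFC 1918 range)


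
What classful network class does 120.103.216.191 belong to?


First octet: 120
Binary: 01111000
0xxxxxxx -> Class A (1-126)
Class A, default mask 255.0.0.0 (/8)


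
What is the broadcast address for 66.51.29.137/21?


Network: 66.51.24.0/21
Host bits = 11
Set all host bits to 1:
Broadcast: 66.51.31.255


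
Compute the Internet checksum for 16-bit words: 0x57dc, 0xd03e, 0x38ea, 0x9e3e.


Sum all words (with carry folding):
+ 0x57dc = 0x57dc
+ 0xd03e = 0x281b
+ 0x38ea = 0x6105
+ 0x9e3e = 0xff43
One's complement: ~0xff43
Checksum = 0x00bc


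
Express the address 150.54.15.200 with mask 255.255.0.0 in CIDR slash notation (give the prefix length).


Binary: 11111111.11111111.00000000.00000000
Count leading 1s
Prefix: /16


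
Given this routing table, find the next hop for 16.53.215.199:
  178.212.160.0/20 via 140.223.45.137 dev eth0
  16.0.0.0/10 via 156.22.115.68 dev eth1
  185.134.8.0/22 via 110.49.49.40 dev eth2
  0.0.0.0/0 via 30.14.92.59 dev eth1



Longest prefix match for 16.53.215.199:
  /20 178.212.160.0: no
  /10 16.0.0.0: MATCH
  /22 185.134.8.0: no
  /0 0.0.0.0: MATCH
Selected: next-hop 156.22.115.68 via eth1 (matched /10)


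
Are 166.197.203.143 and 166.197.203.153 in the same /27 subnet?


Mask: 255.255.255.224
166.197.203.143 AND mask = 166.197.203.128
166.197.203.153 AND mask = 166.197.203.128
Yes, same subnet (166.197.203.128)


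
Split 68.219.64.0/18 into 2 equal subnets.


New prefix = 18 + 1 = 19
Each subnet has 8192 addresses
  68.219.64.0/19
  68.219.96.0/19
Subnets: 68.219.64.0/19, 68.219.96.0/19


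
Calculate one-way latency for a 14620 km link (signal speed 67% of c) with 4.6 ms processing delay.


Speed = 0.67 * 3e5 km/s = 201000 km/s
Propagation delay = 14620 / 201000 = 0.0727 s = 72.7363 ms
Processing delay = 4.6 ms
Total one-way latency = 77.3363 ms


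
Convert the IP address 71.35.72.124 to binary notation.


71 = 01000111
35 = 00100011
72 = 01001000
124 = 01111100
Binary: 01000111.00100011.01001000.01111100


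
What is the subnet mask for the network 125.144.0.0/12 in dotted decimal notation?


/12 means 12 network bits, 20 host bits
Binary: 11111111111100000000000000000000
Mask: 255.240.0.0


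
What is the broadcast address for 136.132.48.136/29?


Network: 136.132.48.136/29
Host bits = 3
Set all host bits to 1:
Broadcast: 136.132.48.143


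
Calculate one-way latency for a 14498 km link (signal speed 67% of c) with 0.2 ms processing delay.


Speed = 0.67 * 3e5 km/s = 201000 km/s
Propagation delay = 14498 / 201000 = 0.0721 s = 72.1294 ms
Processing delay = 0.2 ms
Total one-way latency = 72.3294 ms


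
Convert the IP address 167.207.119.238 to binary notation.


167 = 10100111
207 = 11001111
119 = 01110111
238 = 11101110
Binary: 10100111.11001111.01110111.11101110


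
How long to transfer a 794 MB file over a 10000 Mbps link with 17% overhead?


Effective throughput = 10000 * (1 - 17/100) = 8300 Mbps
File size in Mb = 794 * 8 = 6352 Mb
Time = 6352 / 8300
Time = 0.7653 seconds


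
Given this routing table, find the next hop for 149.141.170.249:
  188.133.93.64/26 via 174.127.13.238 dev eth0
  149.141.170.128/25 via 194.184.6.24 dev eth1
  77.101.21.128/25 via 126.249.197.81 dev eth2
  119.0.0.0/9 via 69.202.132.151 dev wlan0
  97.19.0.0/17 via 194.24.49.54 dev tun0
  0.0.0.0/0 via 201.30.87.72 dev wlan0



Longest prefix match for 149.141.170.249:
  /26 188.133.93.64: no
  /25 149.141.170.128: MATCH
  /25 77.101.21.128: no
  /9 119.0.0.0: no
  /17 97.19.0.0: no
  /0 0.0.0.0: MATCH
Selected: next-hop 194.184.6.24 via eth1 (matched /25)


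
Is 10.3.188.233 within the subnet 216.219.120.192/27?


Subnet network: 216.219.120.192
Test IP AND mask: 10.3.188.224
No, 10.3.188.233 is not in 216.219.120.192/27


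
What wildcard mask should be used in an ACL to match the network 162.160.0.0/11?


Subnet mask: 255.224.0.0
Wildcard = 255.255.255.255 - subnet mask
255 - 255 = 0
255 - 224 = 31
255 - 0 = 255
255 - 0 = 255
Wildcard: 0.31.255.255


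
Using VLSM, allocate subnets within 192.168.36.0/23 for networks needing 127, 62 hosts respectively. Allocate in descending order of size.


127 hosts -> /24 (254 usable): 192.168.36.0/24
62 hosts -> /26 (62 usable): 192.168.37.0/26
Allocation: 192.168.36.0/24 (127 hosts, 254 usable); 192.168.37.0/26 (62 hosts, 62 usable)


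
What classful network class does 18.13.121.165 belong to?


First octet: 18
Binary: 00010010
0xxxxxxx -> Class A (1-126)
Class A, default mask 255.0.0.0 (/8)


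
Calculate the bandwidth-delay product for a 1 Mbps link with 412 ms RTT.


BDP = bandwidth * RTT
= 1 Mbps * 412 ms
= 1 * 1e6 * 412 / 1000 bits
= 412000 bits
= 51500 bytes
= 50.293 KB
BDP = 412000 bits (51500 bytes)


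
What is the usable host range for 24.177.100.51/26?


Network: 24.177.100.0
Broadcast: 24.177.100.63
First usable = network + 1
Last usable = broadcast - 1
Range: 24.177.100.1 to 24.177.100.62


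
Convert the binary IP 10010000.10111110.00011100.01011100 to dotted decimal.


10010000 = 144
10111110 = 190
00011100 = 28
01011100 = 92
IP: 144.190.28.92


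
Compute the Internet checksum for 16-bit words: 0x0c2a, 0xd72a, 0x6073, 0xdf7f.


Sum all words (with carry folding):
+ 0x0c2a = 0x0c2a
+ 0xd72a = 0xe354
+ 0x6073 = 0x43c8
+ 0xdf7f = 0x2348
One's complement: ~0x2348
Checksum = 0xdcb7


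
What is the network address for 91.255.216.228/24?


IP:   01011011.11111111.11011000.11100100
Mask: 11111111.11111111.11111111.00000000
AND operation:
Net:  01011011.11111111.11011000.00000000
Network: 91.255.216.0/24


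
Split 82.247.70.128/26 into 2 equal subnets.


New prefix = 26 + 1 = 27
Each subnet has 32 addresses
  82.247.70.128/27
  82.247.70.160/27
Subnets: 82.247.70.128/27, 82.247.70.160/27


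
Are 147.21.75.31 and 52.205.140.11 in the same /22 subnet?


Mask: 255.255.252.0
147.21.75.31 AND mask = 147.21.72.0
52.205.140.11 AND mask = 52.205.140.0
No, different subnets (147.21.72.0 vs 52.205.140.0)


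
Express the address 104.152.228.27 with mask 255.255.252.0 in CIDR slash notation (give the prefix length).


Binary: 11111111.11111111.11111100.00000000
Count leading 1s
Prefix: /22


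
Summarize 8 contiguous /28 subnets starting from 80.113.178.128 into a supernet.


Original prefix: /28
Number of subnets: 8 = 2^3
New prefix = 28 - 3 = 25
Supernet: 80.113.178.128/25


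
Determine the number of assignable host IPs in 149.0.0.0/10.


Host bits = 32 - 10 = 22
Total addresses = 2^22 = 4194304
Usable = total - 2 (network and broadcast)
Usable hosts: 4194302


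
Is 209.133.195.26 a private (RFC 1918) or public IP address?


RFC 1918 private ranges:
  10.0.0.0/8 (10.0.0.0 - 10.255.255.255)
  172.16.0.0/12 (172.16.0.0 - 172.31.255.255)
  192.168.0.0/16 (192.168.0.0 - 192.168.255.255)
Public (not in any RFC 1918 range)


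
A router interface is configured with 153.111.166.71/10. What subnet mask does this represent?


/10 means 10 network bits, 22 host bits
Binary: 11111111110000000000000000000000
Mask: 255.192.0.0


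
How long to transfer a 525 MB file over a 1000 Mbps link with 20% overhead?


Effective throughput = 1000 * (1 - 20/100) = 800 Mbps
File size in Mb = 525 * 8 = 4200 Mb
Time = 4200 / 800
Time = 5.25 seconds


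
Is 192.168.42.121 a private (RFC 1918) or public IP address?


RFC 1918 private ranges:
  10.0.0.0/8 (10.0.0.0 - 10.255.255.255)
  172.16.0.0/12 (172.16.0.0 - 172.31.255.255)
  192.168.0.0/16 (192.168.0.0 - 192.168.255.255)
Private (in 192.168.0.0/16)


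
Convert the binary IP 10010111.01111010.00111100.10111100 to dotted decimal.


10010111 = 151
01111010 = 122
00111100 = 60
10111100 = 188
IP: 151.122.60.188


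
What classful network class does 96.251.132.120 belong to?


First octet: 96
Binary: 01100000
0xxxxxxx -> Class A (1-126)
Class A, default mask 255.0.0.0 (/8)


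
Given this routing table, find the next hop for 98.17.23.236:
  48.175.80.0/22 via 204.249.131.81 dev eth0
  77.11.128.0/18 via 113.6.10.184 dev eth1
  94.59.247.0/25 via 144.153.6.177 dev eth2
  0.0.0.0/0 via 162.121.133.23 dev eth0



Longest prefix match for 98.17.23.236:
  /22 48.175.80.0: no
  /18 77.11.128.0: no
  /25 94.59.247.0: no
  /0 0.0.0.0: MATCH
Selected: next-hop 162.121.133.23 via eth0 (matched /0)


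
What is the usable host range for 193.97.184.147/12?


Network: 193.96.0.0
Broadcast: 193.111.255.255
First usable = network + 1
Last usable = broadcast - 1
Range: 193.96.0.1 to 193.111.255.254


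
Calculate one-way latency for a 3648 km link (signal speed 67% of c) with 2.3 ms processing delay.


Speed = 0.67 * 3e5 km/s = 201000 km/s
Propagation delay = 3648 / 201000 = 0.0181 s = 18.1493 ms
Processing delay = 2.3 ms
Total one-way latency = 20.4493 ms


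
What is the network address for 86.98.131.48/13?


IP:   01010110.01100010.10000011.00110000
Mask: 11111111.11111000.00000000.00000000
AND operation:
Net:  01010110.01100000.00000000.00000000
Network: 86.96.0.0/13


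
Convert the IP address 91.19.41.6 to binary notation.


91 = 01011011
19 = 00010011
41 = 00101001
6 = 00000110
Binary: 01011011.00010011.00101001.00000110


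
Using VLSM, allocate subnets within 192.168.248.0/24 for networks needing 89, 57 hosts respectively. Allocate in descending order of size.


89 hosts -> /25 (126 usable): 192.168.248.0/25
57 hosts -> /26 (62 usable): 192.168.248.128/26
Allocation: 192.168.248.0/25 (89 hosts, 126 usable); 192.168.248.128/26 (57 hosts, 62 usable)


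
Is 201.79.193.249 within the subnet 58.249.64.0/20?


Subnet network: 58.249.64.0
Test IP AND mask: 201.79.192.0
No, 201.79.193.249 is not in 58.249.64.0/20


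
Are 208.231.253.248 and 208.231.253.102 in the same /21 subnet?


Mask: 255.255.248.0
208.231.253.248 AND mask = 208.231.248.0
208.231.253.102 AND mask = 208.231.248.0
Yes, same subnet (208.231.248.0)


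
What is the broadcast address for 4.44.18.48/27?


Network: 4.44.18.32/27
Host bits = 5
Set all host bits to 1:
Broadcast: 4.44.18.63


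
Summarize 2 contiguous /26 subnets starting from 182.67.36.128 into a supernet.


Original prefix: /26
Number of subnets: 2 = 2^1
New prefix = 26 - 1 = 25
Supernet: 182.67.36.128/25


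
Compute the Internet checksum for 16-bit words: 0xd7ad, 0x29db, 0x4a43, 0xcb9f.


Sum all words (with carry folding):
+ 0xd7ad = 0xd7ad
+ 0x29db = 0x0189
+ 0x4a43 = 0x4bcc
+ 0xcb9f = 0x176c
One's complement: ~0x176c
Checksum = 0xe893


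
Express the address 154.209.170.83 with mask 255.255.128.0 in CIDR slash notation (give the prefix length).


Binary: 11111111.11111111.10000000.00000000
Count leading 1s
Prefix: /17


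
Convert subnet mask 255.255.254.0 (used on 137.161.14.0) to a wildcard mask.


Subnet mask: 255.255.254.0
Wildcard = 255.255.255.255 - subnet mask
255 - 255 = 0
255 - 255 = 0
255 - 254 = 1
255 - 0 = 255
Wildcard: 0.0.1.255


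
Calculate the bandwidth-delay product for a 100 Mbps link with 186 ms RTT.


BDP = bandwidth * RTT
= 100 Mbps * 186 ms
= 100 * 1e6 * 186 / 1000 bits
= 18600000 bits
= 2325000 bytes
= 2270.5078 KB
BDP = 18600000 bits (2325000 bytes)


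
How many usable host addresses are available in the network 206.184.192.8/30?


Host bits = 32 - 30 = 2
Total addresses = 2^2 = 4
Usable = total - 2 (network and broadcast)
Usable hosts: 2


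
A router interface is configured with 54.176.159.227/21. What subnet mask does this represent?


/21 means 21 network bits, 11 host bits
Binary: 11111111111111111111100000000000
Mask: 255.255.248.0


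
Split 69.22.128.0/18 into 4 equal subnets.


New prefix = 18 + 2 = 20
Each subnet has 4096 addresses
  69.22.128.0/20
  69.22.144.0/20
  69.22.160.0/20
  69.22.176.0/20
Subnets: 69.22.128.0/20, 69.22.144.0/20, 69.22.160.0/20, 69.22.176.0/20


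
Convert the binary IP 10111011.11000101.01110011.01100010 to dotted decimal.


10111011 = 187
11000101 = 197
01110011 = 115
01100010 = 98
IP: 187.197.115.98


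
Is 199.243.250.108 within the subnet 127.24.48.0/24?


Subnet network: 127.24.48.0
Test IP AND mask: 199.243.250.0
No, 199.243.250.108 is not in 127.24.48.0/24


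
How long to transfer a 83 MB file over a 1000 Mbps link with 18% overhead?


Effective throughput = 1000 * (1 - 18/100) = 820.0 Mbps
File size in Mb = 83 * 8 = 664 Mb
Time = 664 / 820.0
Time = 0.8098 seconds


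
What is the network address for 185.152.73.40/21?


IP:   10111001.10011000.01001001.00101000
Mask: 11111111.11111111.11111000.00000000
AND operation:
Net:  10111001.10011000.01001000.00000000
Network: 185.152.72.0/21


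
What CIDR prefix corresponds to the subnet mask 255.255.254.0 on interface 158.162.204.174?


Binary: 11111111.11111111.11111110.00000000
Count leading 1s
Prefix: /23


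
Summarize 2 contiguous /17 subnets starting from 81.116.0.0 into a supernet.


Original prefix: /17
Number of subnets: 2 = 2^1
New prefix = 17 - 1 = 16
Supernet: 81.116.0.0/16


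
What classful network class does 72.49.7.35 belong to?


First octet: 72
Binary: 01001000
0xxxxxxx -> Class A (1-126)
Class A, default mask 255.0.0.0 (/8)


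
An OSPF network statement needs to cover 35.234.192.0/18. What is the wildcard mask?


Subnet mask: 255.255.192.0
Wildcard = 255.255.255.255 - subnet mask
255 - 255 = 0
255 - 255 = 0
255 - 192 = 63
255 - 0 = 255
Wildcard: 0.0.63.255


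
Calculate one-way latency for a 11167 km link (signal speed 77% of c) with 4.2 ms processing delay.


Speed = 0.77 * 3e5 km/s = 231000 km/s
Propagation delay = 11167 / 231000 = 0.0483 s = 48.342 ms
Processing delay = 4.2 ms
Total one-way latency = 52.542 ms


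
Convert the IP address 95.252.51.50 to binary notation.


95 = 01011111
252 = 11111100
51 = 00110011
50 = 00110010
Binary: 01011111.11111100.00110011.00110010


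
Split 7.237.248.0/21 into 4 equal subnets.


New prefix = 21 + 2 = 23
Each subnet has 512 addresses
  7.237.248.0/23
  7.237.250.0/23
  7.237.252.0/23
  7.237.254.0/23
Subnets: 7.237.248.0/23, 7.237.250.0/23, 7.237.252.0/23, 7.237.254.0/23


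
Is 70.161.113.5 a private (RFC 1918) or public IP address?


RFC 1918 private ranges:
  10.0.0.0/8 (10.0.0.0 - 10.255.255.255)
  172.16.0.0/12 (172.16.0.0 - 172.31.255.255)
  192.168.0.0/16 (192.168.0.0 - 192.168.255.255)
Public (not in any RFC 1918 range)


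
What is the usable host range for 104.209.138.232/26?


Network: 104.209.138.192
Broadcast: 104.209.138.255
First usable = network + 1
Last usable = broadcast - 1
Range: 104.209.138.193 to 104.209.138.254


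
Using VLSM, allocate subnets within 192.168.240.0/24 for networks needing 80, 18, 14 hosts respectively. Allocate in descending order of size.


80 hosts -> /25 (126 usable): 192.168.240.0/25
18 hosts -> /27 (30 usable): 192.168.240.128/27
14 hosts -> /28 (14 usable): 192.168.240.160/28
Allocation: 192.168.240.0/25 (80 hosts, 126 usable); 192.168.240.128/27 (18 hosts, 30 usable); 192.168.240.160/28 (14 hosts, 14 usable)


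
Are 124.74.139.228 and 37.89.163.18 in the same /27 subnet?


Mask: 255.255.255.224
124.74.139.228 AND mask = 124.74.139.224
37.89.163.18 AND mask = 37.89.163.0
No, different subnets (124.74.139.224 vs 37.89.163.0)


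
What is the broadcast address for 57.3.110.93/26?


Network: 57.3.110.64/26
Host bits = 6
Set all host bits to 1:
Broadcast: 57.3.110.127


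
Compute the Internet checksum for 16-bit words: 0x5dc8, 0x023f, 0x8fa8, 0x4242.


Sum all words (with carry folding):
+ 0x5dc8 = 0x5dc8
+ 0x023f = 0x6007
+ 0x8fa8 = 0xefaf
+ 0x4242 = 0x31f2
One's complement: ~0x31f2
Checksum = 0xce0d


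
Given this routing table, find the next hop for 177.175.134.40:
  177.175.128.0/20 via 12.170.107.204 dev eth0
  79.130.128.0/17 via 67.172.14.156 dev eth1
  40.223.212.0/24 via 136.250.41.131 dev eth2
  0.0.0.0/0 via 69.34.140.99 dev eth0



Longest prefix match for 177.175.134.40:
  /20 177.175.128.0: MATCH
  /17 79.130.128.0: no
  /24 40.223.212.0: no
  /0 0.0.0.0: MATCH
Selected: next-hop 12.170.107.204 via eth0 (matched /20)


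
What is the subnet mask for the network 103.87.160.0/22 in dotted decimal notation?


/22 means 22 network bits, 10 host bits
Binary: 11111111111111111111110000000000
Mask: 255.255.252.0


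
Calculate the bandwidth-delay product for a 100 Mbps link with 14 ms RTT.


BDP = bandwidth * RTT
= 100 Mbps * 14 ms
= 100 * 1e6 * 14 / 1000 bits
= 1400000 bits
= 175000 bytes
= 170.8984 KB
BDP = 1400000 bits (175000 bytes)


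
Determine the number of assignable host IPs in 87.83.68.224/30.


Host bits = 32 - 30 = 2
Total addresses = 2^2 = 4
Usable = total - 2 (network and broadcast)
Usable hosts: 2


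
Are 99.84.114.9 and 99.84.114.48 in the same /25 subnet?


Mask: 255.255.255.128
99.84.114.9 AND mask = 99.84.114.0
99.84.114.48 AND mask = 99.84.114.0
Yes, same subnet (99.84.114.0)


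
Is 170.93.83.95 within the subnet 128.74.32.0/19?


Subnet network: 128.74.32.0
Test IP AND mask: 170.93.64.0
No, 170.93.83.95 is not in 128.74.32.0/19


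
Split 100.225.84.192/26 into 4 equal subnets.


New prefix = 26 + 2 = 28
Each subnet has 16 addresses
  100.225.84.192/28
  100.225.84.208/28
  100.225.84.224/28
  100.225.84.240/28
Subnets: 100.225.84.192/28, 100.225.84.208/28, 100.225.84.224/28, 100.225.84.240/28


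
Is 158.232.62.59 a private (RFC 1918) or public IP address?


RFC 1918 private ranges:
  10.0.0.0/8 (10.0.0.0 - 10.255.255.255)
  172.16.0.0/12 (172.16.0.0 - 172.31.255.255)
  192.168.0.0/16 (192.168.0.0 - 192.168.255.255)
Public (not in any RFC 1918 range)


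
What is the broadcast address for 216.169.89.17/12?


Network: 216.160.0.0/12
Host bits = 20
Set all host bits to 1:
Broadcast: 216.175.255.255


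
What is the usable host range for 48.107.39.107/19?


Network: 48.107.32.0
Broadcast: 48.107.63.255
First usable = network + 1
Last usable = broadcast - 1
Range: 48.107.32.1 to 48.107.63.254


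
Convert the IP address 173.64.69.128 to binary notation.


173 = 10101101
64 = 01000000
69 = 01000101
128 = 10000000
Binary: 10101101.01000000.01000101.10000000


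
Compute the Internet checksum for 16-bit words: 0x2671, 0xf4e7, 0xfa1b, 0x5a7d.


Sum all words (with carry folding):
+ 0x2671 = 0x2671
+ 0xf4e7 = 0x1b59
+ 0xfa1b = 0x1575
+ 0x5a7d = 0x6ff2
One's complement: ~0x6ff2
Checksum = 0x900d


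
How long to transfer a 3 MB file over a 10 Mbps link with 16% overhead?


Effective throughput = 10 * (1 - 16/100) = 8.4 Mbps
File size in Mb = 3 * 8 = 24 Mb
Time = 24 / 8.4
Time = 2.8571 seconds


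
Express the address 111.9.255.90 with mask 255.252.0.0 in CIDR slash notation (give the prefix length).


Binary: 11111111.11111100.00000000.00000000
Count leading 1s
Prefix: /14


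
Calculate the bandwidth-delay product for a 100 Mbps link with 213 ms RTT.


BDP = bandwidth * RTT
= 100 Mbps * 213 ms
= 100 * 1e6 * 213 / 1000 bits
= 21300000 bits
= 2662500 bytes
= 2600.0977 KB
BDP = 21300000 bits (2662500 bytes)


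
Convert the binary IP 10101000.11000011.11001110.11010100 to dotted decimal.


10101000 = 168
11000011 = 195
11001110 = 206
11010100 = 212
IP: 168.195.206.212


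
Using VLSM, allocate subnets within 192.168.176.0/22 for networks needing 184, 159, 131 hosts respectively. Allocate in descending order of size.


184 hosts -> /24 (254 usable): 192.168.176.0/24
159 hosts -> /24 (254 usable): 192.168.177.0/24
131 hosts -> /24 (254 usable): 192.168.178.0/24
Allocation: 192.168.176.0/24 (184 hosts, 254 usable); 192.168.177.0/24 (159 hosts, 254 usable); 192.168.178.0/24 (131 hosts, 254 usable)


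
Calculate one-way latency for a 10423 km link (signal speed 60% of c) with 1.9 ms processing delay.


Speed = 0.6 * 3e5 km/s = 180000 km/s
Propagation delay = 10423 / 180000 = 0.0579 s = 57.9056 ms
Processing delay = 1.9 ms
Total one-way latency = 59.8056 ms


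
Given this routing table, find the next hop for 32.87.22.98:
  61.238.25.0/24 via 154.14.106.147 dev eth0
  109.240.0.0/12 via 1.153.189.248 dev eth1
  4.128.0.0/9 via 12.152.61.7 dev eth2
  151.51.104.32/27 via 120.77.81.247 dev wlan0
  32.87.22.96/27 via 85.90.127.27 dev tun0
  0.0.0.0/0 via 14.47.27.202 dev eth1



Longest prefix match for 32.87.22.98:
  /24 61.238.25.0: no
  /12 109.240.0.0: no
  /9 4.128.0.0: no
  /27 151.51.104.32: no
  /27 32.87.22.96: MATCH
  /0 0.0.0.0: MATCH
Selected: next-hop 85.90.127.27 via tun0 (matched /27)


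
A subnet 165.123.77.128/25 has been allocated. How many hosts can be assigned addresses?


Host bits = 32 - 25 = 7
Total addresses = 2^7 = 128
Usable = total - 2 (network and broadcast)
Usable hosts: 126


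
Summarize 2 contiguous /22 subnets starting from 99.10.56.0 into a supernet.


Original prefix: /22
Number of subnets: 2 = 2^1
New prefix = 22 - 1 = 21
Supernet: 99.10.56.0/21


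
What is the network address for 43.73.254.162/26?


IP:   00101011.01001001.11111110.10100010
Mask: 11111111.11111111.11111111.11000000
AND operation:
Net:  00101011.01001001.11111110.10000000
Network: 43.73.254.128/26


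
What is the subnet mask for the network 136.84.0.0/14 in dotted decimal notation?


/14 means 14 network bits, 18 host bits
Binary: 11111111111111000000000000000000
Mask: 255.252.0.0


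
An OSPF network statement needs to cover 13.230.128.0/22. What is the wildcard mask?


Subnet mask: 255.255.252.0
Wildcard = 255.255.255.255 - subnet mask
255 - 255 = 0
255 - 255 = 0
255 - 252 = 3
255 - 0 = 255
Wildcard: 0.0.3.255


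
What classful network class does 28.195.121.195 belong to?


First octet: 28
Binary: 00011100
0xxxxxxx -> Class A (1-126)
Class A, default mask 255.0.0.0 (/8)


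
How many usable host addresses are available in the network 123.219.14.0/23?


Host bits = 32 - 23 = 9
Total addresses = 2^9 = 512
Usable = total - 2 (network and broadcast)
Usable hosts: 510


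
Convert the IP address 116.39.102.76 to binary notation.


116 = 01110100
39 = 00100111
102 = 01100110
76 = 01001100
Binary: 01110100.00100111.01100110.01001100


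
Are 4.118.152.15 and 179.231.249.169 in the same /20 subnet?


Mask: 255.255.240.0
4.118.152.15 AND mask = 4.118.144.0
179.231.249.169 AND mask = 179.231.240.0
No, different subnets (4.118.144.0 vs 179.231.240.0)


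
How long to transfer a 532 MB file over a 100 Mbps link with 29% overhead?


Effective throughput = 100 * (1 - 29/100) = 71 Mbps
File size in Mb = 532 * 8 = 4256 Mb
Time = 4256 / 71
Time = 59.9437 seconds


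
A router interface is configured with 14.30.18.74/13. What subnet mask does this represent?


/13 means 13 network bits, 19 host bits
Binary: 11111111111110000000000000000000
Mask: 255.248.0.0


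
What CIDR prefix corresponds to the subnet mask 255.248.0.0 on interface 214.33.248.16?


Binary: 11111111.11111000.00000000.00000000
Count leading 1s
Prefix: /13


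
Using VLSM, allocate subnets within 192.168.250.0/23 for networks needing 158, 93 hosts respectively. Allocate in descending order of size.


158 hosts -> /24 (254 usable): 192.168.250.0/24
93 hosts -> /25 (126 usable): 192.168.251.0/25
Allocation: 192.168.250.0/24 (158 hosts, 254 usable); 192.168.251.0/25 (93 hosts, 126 usable)


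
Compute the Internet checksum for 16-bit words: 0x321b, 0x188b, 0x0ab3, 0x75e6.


Sum all words (with carry folding):
+ 0x321b = 0x321b
+ 0x188b = 0x4aa6
+ 0x0ab3 = 0x5559
+ 0x75e6 = 0xcb3f
One's complement: ~0xcb3f
Checksum = 0x34c0


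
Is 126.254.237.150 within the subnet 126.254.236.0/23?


Subnet network: 126.254.236.0
Test IP AND mask: 126.254.236.0
Yes, 126.254.237.150 is in 126.254.236.0/23


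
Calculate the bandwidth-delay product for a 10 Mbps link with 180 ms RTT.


BDP = bandwidth * RTT
= 10 Mbps * 180 ms
= 10 * 1e6 * 180 / 1000 bits
= 1800000 bits
= 225000 bytes
= 219.7266 KB
BDP = 1800000 bits (225000 bytes)


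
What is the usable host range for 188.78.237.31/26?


Network: 188.78.237.0
Broadcast: 188.78.237.63
First usable = network + 1
Last usable = broadcast - 1
Range: 188.78.237.1 to 188.78.237.62


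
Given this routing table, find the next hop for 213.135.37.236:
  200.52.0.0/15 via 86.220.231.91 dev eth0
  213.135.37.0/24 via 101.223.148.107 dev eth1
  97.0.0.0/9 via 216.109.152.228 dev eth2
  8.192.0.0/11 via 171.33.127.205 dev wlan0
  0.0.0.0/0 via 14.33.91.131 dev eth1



Longest prefix match for 213.135.37.236:
  /15 200.52.0.0: no
  /24 213.135.37.0: MATCH
  /9 97.0.0.0: no
  /11 8.192.0.0: no
  /0 0.0.0.0: MATCH
Selected: next-hop 101.223.148.107 via eth1 (matched /24)


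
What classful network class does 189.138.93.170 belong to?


First octet: 189
Binary: 10111101
10xxxxxx -> Class B (128-191)
Class B, default mask 255.255.0.0 (/16)


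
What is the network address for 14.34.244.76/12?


IP:   00001110.00100010.11110100.01001100
Mask: 11111111.11110000.00000000.00000000
AND operation:
Net:  00001110.00100000.00000000.00000000
Network: 14.32.0.0/12


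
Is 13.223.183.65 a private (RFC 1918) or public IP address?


RFC 1918 private ranges:
  10.0.0.0/8 (10.0.0.0 - 10.255.255.255)
  172.16.0.0/12 (172.16.0.0 - 172.31.255.255)
  192.168.0.0/16 (192.168.0.0 - 192.168.255.255)
Public (not in any RFC 1918 range)


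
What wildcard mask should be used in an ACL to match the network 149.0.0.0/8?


Subnet mask: 255.0.0.0
Wildcard = 255.255.255.255 - subnet mask
255 - 255 = 0
255 - 0 = 255
255 - 0 = 255
255 - 0 = 255
Wildcard: 0.255.255.255


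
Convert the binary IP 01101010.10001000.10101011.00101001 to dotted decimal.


01101010 = 106
10001000 = 136
10101011 = 171
00101001 = 41
IP: 106.136.171.41


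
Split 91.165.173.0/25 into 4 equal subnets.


New prefix = 25 + 2 = 27
Each subnet has 32 addresses
  91.165.173.0/27
  91.165.173.32/27
  91.165.173.64/27
  91.165.173.96/27
Subnets: 91.165.173.0/27, 91.165.173.32/27, 91.165.173.64/27, 91.165.173.96/27


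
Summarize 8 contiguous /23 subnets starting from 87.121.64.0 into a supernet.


Original prefix: /23
Number of subnets: 8 = 2^3
New prefix = 23 - 3 = 20
Supernet: 87.121.64.0/20


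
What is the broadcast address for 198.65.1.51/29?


Network: 198.65.1.48/29
Host bits = 3
Set all host bits to 1:
Broadcast: 198.65.1.55


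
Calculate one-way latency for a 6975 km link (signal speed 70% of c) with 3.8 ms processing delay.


Speed = 0.7 * 3e5 km/s = 210000 km/s
Propagation delay = 6975 / 210000 = 0.0332 s = 33.2143 ms
Processing delay = 3.8 ms
Total one-way latency = 37.0143 ms


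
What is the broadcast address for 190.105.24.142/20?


Network: 190.105.16.0/20
Host bits = 12
Set all host bits to 1:
Broadcast: 190.105.31.255


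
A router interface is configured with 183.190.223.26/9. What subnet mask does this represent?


/9 means 9 network bits, 23 host bits
Binary: 11111111100000000000000000000000
Mask: 255.128.0.0


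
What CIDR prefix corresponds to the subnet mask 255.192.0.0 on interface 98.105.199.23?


Binary: 11111111.11000000.00000000.00000000
Count leading 1s
Prefix: /10


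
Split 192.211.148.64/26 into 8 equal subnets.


New prefix = 26 + 3 = 29
Each subnet has 8 addresses
  192.211.148.64/29
  192.211.148.72/29
  192.211.148.80/29
  192.211.148.88/29
  192.211.148.96/29
  192.211.148.104/29
  192.211.148.112/29
  192.211.148.120/29
Subnets: 192.211.148.64/29, 192.211.148.72/29, 192.211.148.80/29, 192.211.148.88/29, 192.211.148.96/29, 192.211.148.104/29, 192.211.148.112/29, 192.211.148.120/29


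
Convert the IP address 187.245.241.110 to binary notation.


187 = 10111011
245 = 11110101
241 = 11110001
110 = 01101110
Binary: 10111011.11110101.11110001.01101110


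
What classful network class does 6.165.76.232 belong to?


First octet: 6
Binary: 00000110
0xxxxxxx -> Class A (1-126)
Class A, default mask 255.0.0.0 (/8)


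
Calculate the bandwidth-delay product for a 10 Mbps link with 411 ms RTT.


BDP = bandwidth * RTT
= 10 Mbps * 411 ms
= 10 * 1e6 * 411 / 1000 bits
= 4110000 bits
= 513750 bytes
= 501.709 KB
BDP = 4110000 bits (513750 bytes)


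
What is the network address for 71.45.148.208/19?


IP:   01000111.00101101.10010100.11010000
Mask: 11111111.11111111.11100000.00000000
AND operation:
Net:  01000111.00101101.10000000.00000000
Network: 71.45.128.0/19


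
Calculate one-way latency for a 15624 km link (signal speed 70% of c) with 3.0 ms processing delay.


Speed = 0.7 * 3e5 km/s = 210000 km/s
Propagation delay = 15624 / 210000 = 0.0744 s = 74.4 ms
Processing delay = 3.0 ms
Total one-way latency = 77.4 ms


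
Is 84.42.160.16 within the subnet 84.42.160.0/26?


Subnet network: 84.42.160.0
Test IP AND mask: 84.42.160.0
Yes, 84.42.160.16 is in 84.42.160.0/26


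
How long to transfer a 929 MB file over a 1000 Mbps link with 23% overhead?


Effective throughput = 1000 * (1 - 23/100) = 770 Mbps
File size in Mb = 929 * 8 = 7432 Mb
Time = 7432 / 770
Time = 9.6519 seconds


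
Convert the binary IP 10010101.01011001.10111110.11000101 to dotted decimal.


10010101 = 149
01011001 = 89
10111110 = 190
11000101 = 197
IP: 149.89.190.197


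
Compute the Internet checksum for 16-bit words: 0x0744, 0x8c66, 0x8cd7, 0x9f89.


Sum all words (with carry folding):
+ 0x0744 = 0x0744
+ 0x8c66 = 0x93aa
+ 0x8cd7 = 0x2082
+ 0x9f89 = 0xc00b
One's complement: ~0xc00b
Checksum = 0x3ff4


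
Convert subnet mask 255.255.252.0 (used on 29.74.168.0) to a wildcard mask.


Subnet mask: 255.255.252.0
Wildcard = 255.255.255.255 - subnet mask
255 - 255 = 0
255 - 255 = 0
255 - 252 = 3
255 - 0 = 255
Wildcard: 0.0.3.255


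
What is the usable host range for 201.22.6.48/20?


Network: 201.22.0.0
Broadcast: 201.22.15.255
First usable = network + 1
Last usable = broadcast - 1
Range: 201.22.0.1 to 201.22.15.254
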